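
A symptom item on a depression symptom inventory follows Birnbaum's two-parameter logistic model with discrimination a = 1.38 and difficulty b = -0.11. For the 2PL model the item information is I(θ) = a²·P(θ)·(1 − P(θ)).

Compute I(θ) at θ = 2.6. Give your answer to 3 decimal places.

0.043

P = 1/(1+e^{-3.7398}) = 0.9768
P(1−P) = 0.9768 × 0.0232 = 0.0227
I = a² × P(1−P) = 1.38² × 0.0227 = 0.04317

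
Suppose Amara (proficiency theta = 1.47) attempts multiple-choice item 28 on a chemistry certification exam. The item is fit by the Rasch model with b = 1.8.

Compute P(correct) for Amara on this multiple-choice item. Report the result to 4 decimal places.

0.4182

P(theta) = 1 / (1 + exp(−(theta − b)))
Exponent: (1.47 − 1.8) = -0.3300
1/(1 + e^{0.3300}) = 0.4182
P = 0.4182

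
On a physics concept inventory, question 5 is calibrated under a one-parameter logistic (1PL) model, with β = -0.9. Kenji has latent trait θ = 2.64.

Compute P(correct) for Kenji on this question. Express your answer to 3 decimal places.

0.972

P(θ) = 1 / (1 + exp(−(θ − β)))
Exponent: (2.64 − (-0.9)) = 3.5400
1/(1 + e^{-3.5400}) = 0.9718
P = 0.9718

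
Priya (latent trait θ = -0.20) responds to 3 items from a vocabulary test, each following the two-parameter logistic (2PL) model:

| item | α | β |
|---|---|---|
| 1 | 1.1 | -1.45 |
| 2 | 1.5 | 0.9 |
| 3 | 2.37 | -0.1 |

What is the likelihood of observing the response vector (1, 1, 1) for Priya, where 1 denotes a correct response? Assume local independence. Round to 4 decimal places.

P(θ) = 1 / (1 + exp(−α(θ − β)))
P_1 = 1/(1+e^{-1.3750}) = 0.7982
P_2 = 1/(1+e^{1.6500}) = 0.1611
P_3 = 1/(1+e^{0.2370}) = 0.4410
L = P_1 × P_2 × P_3 = 0.7982 × 0.1611 × 0.4410 = 0.05671

0.0567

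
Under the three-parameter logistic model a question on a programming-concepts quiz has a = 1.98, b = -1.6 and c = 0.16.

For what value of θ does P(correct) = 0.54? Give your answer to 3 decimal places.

-1.696

P(θ) = c + (1 − c) · 1 / (1 + exp(−a(θ − b)))
Remove guessing floor: (0.54 − 0.16)/(1 − 0.16) = 0.4524
logit = ln(0.4524/0.5476) = -0.1911
θ = b + logit/(a) = -1.6 + (-0.1911)/1.9800 = -1.6965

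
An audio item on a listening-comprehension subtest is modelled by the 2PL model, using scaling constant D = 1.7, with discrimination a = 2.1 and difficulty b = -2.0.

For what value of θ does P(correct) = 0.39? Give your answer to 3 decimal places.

P(θ) = 1 / (1 + exp(−D·a(θ − b)))
logit = ln(0.3900/0.6100) = -0.4473
θ = b + logit/(1.7·a) = -2.0 + (-0.4473)/3.5700 = -2.1253

-2.125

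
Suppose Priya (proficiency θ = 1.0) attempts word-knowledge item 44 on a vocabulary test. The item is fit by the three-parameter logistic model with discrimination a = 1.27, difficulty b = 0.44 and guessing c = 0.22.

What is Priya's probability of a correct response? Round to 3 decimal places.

P(θ) = c + (1 − c) · 1 / (1 + exp(−a(θ − b)))
Exponent: 1.27 × (1.0 − 0.44) = 0.7112
1/(1 + e^{-0.7112}) = 0.6707
P = 0.22 + 0.78 × 0.6707 = 0.7431

0.743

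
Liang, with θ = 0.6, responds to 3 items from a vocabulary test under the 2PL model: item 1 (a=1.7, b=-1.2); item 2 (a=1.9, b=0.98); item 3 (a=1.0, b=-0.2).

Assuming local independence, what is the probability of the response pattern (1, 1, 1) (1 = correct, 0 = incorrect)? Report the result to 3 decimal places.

0.215

P(θ) = 1 / (1 + exp(−a(θ − b)))
P_1 = 1/(1+e^{-3.0600}) = 0.9552
P_2 = 1/(1+e^{0.7220}) = 0.3270
P_3 = 1/(1+e^{-0.8000}) = 0.6900
L = P_1 × P_2 × P_3 = 0.9552 × 0.3270 × 0.6900 = 0.21549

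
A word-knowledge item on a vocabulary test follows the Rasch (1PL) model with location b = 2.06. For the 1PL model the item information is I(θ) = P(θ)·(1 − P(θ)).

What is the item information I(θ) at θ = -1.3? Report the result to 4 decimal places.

P = 1/(1+e^{3.3600}) = 0.0336
P(1−P) = 0.0336 × 0.9664 = 0.0324
I = P(1−P) = 0.03244

0.0324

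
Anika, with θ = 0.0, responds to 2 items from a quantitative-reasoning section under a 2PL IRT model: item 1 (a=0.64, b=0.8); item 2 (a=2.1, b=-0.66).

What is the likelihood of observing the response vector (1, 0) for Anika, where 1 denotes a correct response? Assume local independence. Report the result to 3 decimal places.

P(θ) = 1 / (1 + exp(−a(θ − b)))
P_1 = 1/(1+e^{0.5120}) = 0.3747
P_2 = 1/(1+e^{-1.3860}) = 0.8000
L = P_1 × (1−P_2) = 0.3747 × 0.2000 = 0.07496

0.075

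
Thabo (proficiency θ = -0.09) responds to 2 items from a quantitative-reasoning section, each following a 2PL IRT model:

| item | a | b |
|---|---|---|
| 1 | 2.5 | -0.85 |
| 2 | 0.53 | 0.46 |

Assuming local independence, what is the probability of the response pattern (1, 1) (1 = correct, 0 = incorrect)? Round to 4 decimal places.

0.3720

P(θ) = 1 / (1 + exp(−a(θ − b)))
P_1 = 1/(1+e^{-1.9000}) = 0.8699
P_2 = 1/(1+e^{0.2915}) = 0.4276
L = P_1 × P_2 = 0.8699 × 0.4276 = 0.37200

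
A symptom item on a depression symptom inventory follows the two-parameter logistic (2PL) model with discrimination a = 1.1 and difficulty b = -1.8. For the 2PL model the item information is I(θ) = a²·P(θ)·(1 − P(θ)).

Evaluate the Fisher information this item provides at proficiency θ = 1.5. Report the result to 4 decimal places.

P = 1/(1+e^{-3.6300}) = 0.9742
P(1−P) = 0.9742 × 0.0258 = 0.0252
I = a² × P(1−P) = 1.1² × 0.0252 = 0.03045

0.0304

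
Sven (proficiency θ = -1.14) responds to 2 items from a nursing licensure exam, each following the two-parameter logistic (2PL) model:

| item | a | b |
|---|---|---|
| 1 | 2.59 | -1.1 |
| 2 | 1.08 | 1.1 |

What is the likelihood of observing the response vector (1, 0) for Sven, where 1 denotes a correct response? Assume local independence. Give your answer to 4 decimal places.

0.4354

P(θ) = 1 / (1 + exp(−a(θ − b)))
P_1 = 1/(1+e^{0.1036}) = 0.4741
P_2 = 1/(1+e^{2.4192}) = 0.0817
L = P_1 × (1−P_2) = 0.4741 × 0.9183 = 0.43538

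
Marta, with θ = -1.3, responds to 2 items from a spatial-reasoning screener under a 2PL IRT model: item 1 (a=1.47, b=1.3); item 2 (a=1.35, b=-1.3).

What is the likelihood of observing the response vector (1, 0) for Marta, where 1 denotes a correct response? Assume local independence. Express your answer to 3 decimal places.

0.011

P(θ) = 1 / (1 + exp(−a(θ − b)))
P_1 = 1/(1+e^{3.8220}) = 0.0214
P_2 = 1/(1+e^{0.0000}) = 0.5000
L = P_1 × (1−P_2) = 0.0214 × 0.5000 = 0.01071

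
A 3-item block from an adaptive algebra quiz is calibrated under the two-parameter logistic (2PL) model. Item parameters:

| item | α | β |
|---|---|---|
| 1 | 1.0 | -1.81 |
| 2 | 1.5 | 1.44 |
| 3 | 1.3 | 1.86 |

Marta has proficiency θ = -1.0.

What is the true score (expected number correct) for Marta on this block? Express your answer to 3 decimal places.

P(θ) = 1 / (1 + exp(−α(θ − β)))
P_1 = 1/(1+e^{-0.8100}) = 0.6921
P_2 = 1/(1+e^{3.6600}) = 0.0251
P_3 = 1/(1+e^{3.7180}) = 0.0237
E[score] = 0.6921 + 0.0251 + 0.0237 = 0.7409

0.741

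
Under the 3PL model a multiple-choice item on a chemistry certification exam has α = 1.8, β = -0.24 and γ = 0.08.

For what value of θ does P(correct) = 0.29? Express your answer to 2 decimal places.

P(θ) = γ + (1 − γ) · 1 / (1 + exp(−α(θ − β)))
Remove guessing floor: (0.29 − 0.08)/(1 − 0.08) = 0.2283
logit = ln(0.2283/0.7717) = -1.2182
θ = β + logit/(α) = -0.24 + (-1.2182)/1.8000 = -0.9168

-0.92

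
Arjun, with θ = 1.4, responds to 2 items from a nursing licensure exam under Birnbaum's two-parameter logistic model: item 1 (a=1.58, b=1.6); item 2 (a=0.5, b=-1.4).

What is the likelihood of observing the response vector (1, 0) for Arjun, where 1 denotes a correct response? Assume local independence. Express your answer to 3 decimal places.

0.083

P(θ) = 1 / (1 + exp(−a(θ − b)))
P_1 = 1/(1+e^{0.3160}) = 0.4217
P_2 = 1/(1+e^{-1.4000}) = 0.8022
L = P_1 × (1−P_2) = 0.4217 × 0.1978 = 0.08341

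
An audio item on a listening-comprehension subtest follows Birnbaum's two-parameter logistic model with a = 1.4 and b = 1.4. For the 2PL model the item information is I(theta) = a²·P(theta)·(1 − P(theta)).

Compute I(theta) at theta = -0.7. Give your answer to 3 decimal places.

P = 1/(1+e^{2.9400}) = 0.0502
P(1−P) = 0.0502 × 0.9498 = 0.0477
I = a² × P(1−P) = 1.4² × 0.0477 = 0.09347

0.093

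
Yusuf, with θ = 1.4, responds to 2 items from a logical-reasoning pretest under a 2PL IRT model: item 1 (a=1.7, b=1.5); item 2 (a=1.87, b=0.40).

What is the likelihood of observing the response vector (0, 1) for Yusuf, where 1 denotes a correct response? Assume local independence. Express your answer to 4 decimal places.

0.4700

P(θ) = 1 / (1 + exp(−a(θ − b)))
P_1 = 1/(1+e^{0.1700}) = 0.4576
P_2 = 1/(1+e^{-1.8700}) = 0.8665
L = (1−P_1) × P_2 = 0.5424 × 0.8665 = 0.46997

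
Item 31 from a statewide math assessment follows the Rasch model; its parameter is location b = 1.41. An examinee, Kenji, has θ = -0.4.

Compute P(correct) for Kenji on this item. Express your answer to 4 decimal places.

0.1406

P(θ) = 1 / (1 + exp(−(θ − b)))
Exponent: (-0.4 − 1.41) = -1.8100
1/(1 + e^{1.8100}) = 0.1406
P = 0.1406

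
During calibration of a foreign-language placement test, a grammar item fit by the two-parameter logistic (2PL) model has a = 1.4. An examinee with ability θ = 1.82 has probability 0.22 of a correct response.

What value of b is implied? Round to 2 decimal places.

P(θ) = 1 / (1 + exp(−a(θ − b)))
logit(0.22) = ln(0.22/0.78) = -1.2657
b = θ − logit/(a) = 1.82 − (-1.2657)/1.4000 = 2.7240

2.72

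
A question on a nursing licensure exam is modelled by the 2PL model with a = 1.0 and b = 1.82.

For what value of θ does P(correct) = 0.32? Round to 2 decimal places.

P(θ) = 1 / (1 + exp(−a(θ − b)))
logit = ln(0.3200/0.6800) = -0.7538
θ = b + logit/(a) = 1.82 + (-0.7538)/1.0000 = 1.0662

1.07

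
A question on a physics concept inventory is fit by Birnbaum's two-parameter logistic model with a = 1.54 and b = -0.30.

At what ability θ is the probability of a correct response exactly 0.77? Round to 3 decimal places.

0.485

P(θ) = 1 / (1 + exp(−a(θ − b)))
logit = ln(0.7700/0.2300) = 1.2083
θ = b + logit/(a) = -0.30 + 1.2083/1.5400 = 0.4846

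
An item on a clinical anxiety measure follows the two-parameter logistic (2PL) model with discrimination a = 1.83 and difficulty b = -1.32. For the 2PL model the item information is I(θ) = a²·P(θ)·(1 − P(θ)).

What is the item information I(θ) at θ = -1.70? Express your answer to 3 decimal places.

0.744

P = 1/(1+e^{0.6954}) = 0.3328
P(1−P) = 0.3328 × 0.6672 = 0.2221
I = a² × P(1−P) = 1.83² × 0.2221 = 0.74364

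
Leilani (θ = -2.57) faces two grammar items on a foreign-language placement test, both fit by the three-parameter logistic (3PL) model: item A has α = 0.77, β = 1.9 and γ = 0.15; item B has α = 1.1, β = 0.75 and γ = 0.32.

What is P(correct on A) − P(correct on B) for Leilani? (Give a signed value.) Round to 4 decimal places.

-0.1608

P(θ) = γ + (1 − γ) · 1 / (1 + exp(−α(θ − β)))
P_A = 0.1764
P_B = 0.3372
P_A − P_B = -0.1608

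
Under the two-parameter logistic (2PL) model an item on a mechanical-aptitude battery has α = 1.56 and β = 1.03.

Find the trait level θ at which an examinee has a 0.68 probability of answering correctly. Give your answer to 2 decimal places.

1.51

P(θ) = 1 / (1 + exp(−α(θ − β)))
logit = ln(0.6800/0.3200) = 0.7538
θ = β + logit/(α) = 1.03 + 0.7538/1.5600 = 1.5132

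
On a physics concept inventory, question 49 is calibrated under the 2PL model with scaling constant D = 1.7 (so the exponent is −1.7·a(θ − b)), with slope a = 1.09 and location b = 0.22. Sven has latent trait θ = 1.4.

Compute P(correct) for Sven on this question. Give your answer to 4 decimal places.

P(θ) = 1 / (1 + exp(−D·a(θ − b)))
Exponent: 1.7 × 1.09 × (1.4 − 0.22) = 2.1865
1/(1 + e^{-2.1865}) = 0.8990
P = 0.8990

0.8990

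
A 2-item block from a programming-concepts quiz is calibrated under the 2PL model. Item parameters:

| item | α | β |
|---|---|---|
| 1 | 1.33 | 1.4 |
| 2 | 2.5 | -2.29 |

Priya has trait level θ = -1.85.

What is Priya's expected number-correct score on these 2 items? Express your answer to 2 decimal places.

0.76

P(θ) = 1 / (1 + exp(−α(θ − β)))
P_1 = 1/(1+e^{4.3225}) = 0.0131
P_2 = 1/(1+e^{-1.1000}) = 0.7503
E[score] = 0.0131 + 0.7503 = 0.7634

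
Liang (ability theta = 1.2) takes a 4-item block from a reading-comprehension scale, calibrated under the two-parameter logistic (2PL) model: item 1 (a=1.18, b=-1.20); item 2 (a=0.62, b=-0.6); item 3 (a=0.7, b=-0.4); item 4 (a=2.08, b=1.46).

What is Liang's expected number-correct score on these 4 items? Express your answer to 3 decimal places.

P(theta) = 1 / (1 + exp(−a(theta − b)))
P_1 = 1/(1+e^{-2.8320}) = 0.9444
P_2 = 1/(1+e^{-1.1160}) = 0.7532
P_3 = 1/(1+e^{-1.1200}) = 0.7540
P_4 = 1/(1+e^{0.5408}) = 0.3680
E[score] = 0.9444 + 0.7532 + 0.7540 + 0.3680 = 2.8196

2.820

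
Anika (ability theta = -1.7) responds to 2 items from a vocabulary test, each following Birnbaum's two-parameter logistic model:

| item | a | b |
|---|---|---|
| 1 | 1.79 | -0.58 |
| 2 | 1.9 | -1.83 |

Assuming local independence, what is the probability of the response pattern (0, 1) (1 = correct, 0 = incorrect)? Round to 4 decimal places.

P(theta) = 1 / (1 + exp(−a(theta − b)))
P_1 = 1/(1+e^{2.0048}) = 0.1187
P_2 = 1/(1+e^{-0.2470}) = 0.5614
L = (1−P_1) × P_2 = 0.8813 × 0.5614 = 0.49480

0.4948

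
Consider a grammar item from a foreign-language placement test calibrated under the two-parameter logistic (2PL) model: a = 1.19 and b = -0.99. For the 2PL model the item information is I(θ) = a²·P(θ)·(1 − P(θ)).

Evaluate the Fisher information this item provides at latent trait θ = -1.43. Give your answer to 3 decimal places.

P = 1/(1+e^{0.5236}) = 0.3720
P(1−P) = 0.3720 × 0.6280 = 0.2336
I = a² × P(1−P) = 1.19² × 0.2336 = 0.33083

0.331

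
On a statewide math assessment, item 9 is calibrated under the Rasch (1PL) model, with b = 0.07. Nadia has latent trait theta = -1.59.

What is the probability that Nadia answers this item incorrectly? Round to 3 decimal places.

P(theta) = 1 / (1 + exp(−(theta − b)))
Exponent: (-1.59 − 0.07) = -1.6600
1/(1 + e^{1.6600}) = 0.1598
P = 0.1598
P(incorrect) = 1 − 0.1598 = 0.8402

0.840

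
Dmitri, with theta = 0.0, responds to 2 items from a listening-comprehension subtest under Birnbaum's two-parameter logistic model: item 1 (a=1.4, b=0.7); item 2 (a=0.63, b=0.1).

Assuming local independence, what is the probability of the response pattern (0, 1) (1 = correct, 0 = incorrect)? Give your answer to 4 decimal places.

0.3521

P(theta) = 1 / (1 + exp(−a(theta − b)))
P_1 = 1/(1+e^{0.9800}) = 0.2729
P_2 = 1/(1+e^{0.0630}) = 0.4843
L = (1−P_1) × P_2 = 0.7271 × 0.4843 = 0.35211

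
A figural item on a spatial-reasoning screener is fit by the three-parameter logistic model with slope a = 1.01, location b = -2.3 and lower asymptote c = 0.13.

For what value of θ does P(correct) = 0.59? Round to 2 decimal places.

P(θ) = c + (1 − c) · 1 / (1 + exp(−a(θ − b)))
Remove guessing floor: (0.59 − 0.13)/(1 − 0.13) = 0.5287
logit = ln(0.5287/0.4713) = 0.1151
θ = b + logit/(a) = -2.3 + 0.1151/1.0100 = -2.1861

-2.19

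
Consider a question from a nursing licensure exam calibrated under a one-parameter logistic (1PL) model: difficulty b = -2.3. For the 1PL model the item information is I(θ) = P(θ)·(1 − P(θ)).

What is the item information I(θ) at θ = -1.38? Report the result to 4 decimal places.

P = 1/(1+e^{-0.9200}) = 0.7150
P(1−P) = 0.7150 × 0.2850 = 0.2038
I = P(1−P) = 0.20376

0.2038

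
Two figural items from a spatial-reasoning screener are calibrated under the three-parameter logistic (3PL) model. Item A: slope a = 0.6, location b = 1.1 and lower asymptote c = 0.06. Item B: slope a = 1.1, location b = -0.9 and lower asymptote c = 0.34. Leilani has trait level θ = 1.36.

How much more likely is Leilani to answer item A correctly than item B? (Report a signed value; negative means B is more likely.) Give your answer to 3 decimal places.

P(θ) = c + (1 − c) · 1 / (1 + exp(−a(θ − b)))
P_A = 0.5666
P_B = 0.9493
P_A − P_B = -0.3827

-0.383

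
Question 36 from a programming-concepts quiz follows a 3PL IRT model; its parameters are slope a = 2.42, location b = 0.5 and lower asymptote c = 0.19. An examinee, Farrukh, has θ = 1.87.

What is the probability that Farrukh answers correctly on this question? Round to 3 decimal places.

P(θ) = c + (1 − c) · 1 / (1 + exp(−a(θ − b)))
Exponent: 2.42 × (1.87 − 0.5) = 3.3154
1/(1 + e^{-3.3154}) = 0.9650
P = 0.19 + 0.81 × 0.9650 = 0.9716

0.972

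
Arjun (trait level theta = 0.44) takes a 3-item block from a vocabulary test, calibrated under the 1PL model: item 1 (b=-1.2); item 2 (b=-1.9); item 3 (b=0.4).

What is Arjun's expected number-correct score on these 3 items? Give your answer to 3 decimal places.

P(theta) = 1 / (1 + exp(−(theta − b)))
P_1 = 1/(1+e^{-1.6400}) = 0.8375
P_2 = 1/(1+e^{-2.3400}) = 0.9121
P_3 = 1/(1+e^{-0.0400}) = 0.5100
E[score] = 0.8375 + 0.9121 + 0.5100 = 2.2597

2.260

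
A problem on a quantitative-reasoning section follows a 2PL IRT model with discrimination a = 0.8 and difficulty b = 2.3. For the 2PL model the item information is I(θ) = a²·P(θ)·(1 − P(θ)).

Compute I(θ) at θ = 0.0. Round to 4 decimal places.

0.0757

P = 1/(1+e^{1.8400}) = 0.1371
P(1−P) = 0.1371 × 0.8629 = 0.1183
I = a² × P(1−P) = 0.8² × 0.1183 = 0.07569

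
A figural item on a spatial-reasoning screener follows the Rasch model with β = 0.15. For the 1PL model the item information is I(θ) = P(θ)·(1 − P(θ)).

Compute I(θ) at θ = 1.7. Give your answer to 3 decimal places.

P = 1/(1+e^{-1.5500}) = 0.8249
P(1−P) = 0.8249 × 0.1751 = 0.1444
I = P(1−P) = 0.14443

0.144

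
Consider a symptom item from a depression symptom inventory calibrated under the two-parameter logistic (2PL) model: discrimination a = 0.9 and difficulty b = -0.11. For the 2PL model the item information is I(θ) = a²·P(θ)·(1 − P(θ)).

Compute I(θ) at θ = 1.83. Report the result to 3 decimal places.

0.102

P = 1/(1+e^{-1.7460}) = 0.8514
P(1−P) = 0.8514 × 0.1486 = 0.1265
I = a² × P(1−P) = 0.9² × 0.1265 = 0.10245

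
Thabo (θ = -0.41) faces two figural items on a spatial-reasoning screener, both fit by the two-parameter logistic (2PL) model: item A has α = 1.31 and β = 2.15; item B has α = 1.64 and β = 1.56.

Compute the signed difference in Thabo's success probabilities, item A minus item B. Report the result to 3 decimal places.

-0.004

P(θ) = 1 / (1 + exp(−α(θ − β)))
P_A = 0.0338
P_B = 0.0380
P_A − P_B = -0.0042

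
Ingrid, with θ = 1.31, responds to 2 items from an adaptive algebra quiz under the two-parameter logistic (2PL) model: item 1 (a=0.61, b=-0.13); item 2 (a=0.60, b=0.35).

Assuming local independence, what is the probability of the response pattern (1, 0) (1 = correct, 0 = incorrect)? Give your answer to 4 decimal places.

0.2542

P(θ) = 1 / (1 + exp(−a(θ − b)))
P_1 = 1/(1+e^{-0.8784}) = 0.7065
P_2 = 1/(1+e^{-0.5760}) = 0.6401
L = P_1 × (1−P_2) = 0.7065 × 0.3599 = 0.25423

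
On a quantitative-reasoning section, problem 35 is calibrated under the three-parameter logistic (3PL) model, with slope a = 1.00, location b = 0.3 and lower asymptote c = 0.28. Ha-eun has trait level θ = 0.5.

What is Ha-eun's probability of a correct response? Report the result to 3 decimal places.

0.676

P(θ) = c + (1 − c) · 1 / (1 + exp(−a(θ − b)))
Exponent: 1.00 × (0.5 − 0.3) = 0.2000
1/(1 + e^{-0.2000}) = 0.5498
P = 0.28 + 0.72 × 0.5498 = 0.6759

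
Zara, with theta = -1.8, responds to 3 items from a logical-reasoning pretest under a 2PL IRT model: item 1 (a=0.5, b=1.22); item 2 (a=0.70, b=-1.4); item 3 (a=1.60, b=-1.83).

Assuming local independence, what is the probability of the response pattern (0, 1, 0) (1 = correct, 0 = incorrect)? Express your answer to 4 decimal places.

0.1721

P(theta) = 1 / (1 + exp(−a(theta − b)))
P_1 = 1/(1+e^{1.5100}) = 0.1809
P_2 = 1/(1+e^{0.2800}) = 0.4305
P_3 = 1/(1+e^{-0.0480}) = 0.5120
L = (1−P_1) × P_2 × (1−P_3) = 0.8191 × 0.4305 × 0.4880 = 0.17205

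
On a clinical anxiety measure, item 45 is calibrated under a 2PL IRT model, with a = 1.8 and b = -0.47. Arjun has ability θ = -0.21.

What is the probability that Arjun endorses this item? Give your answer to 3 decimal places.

0.615

P(θ) = 1 / (1 + exp(−a(θ − b)))
Exponent: 1.8 × (-0.21 − (-0.47)) = 0.4680
1/(1 + e^{-0.4680}) = 0.6149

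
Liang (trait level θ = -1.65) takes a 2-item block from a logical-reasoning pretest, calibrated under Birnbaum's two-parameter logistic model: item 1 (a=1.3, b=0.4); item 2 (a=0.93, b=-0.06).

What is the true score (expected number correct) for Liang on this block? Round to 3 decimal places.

P(θ) = 1 / (1 + exp(−a(θ − b)))
P_1 = 1/(1+e^{2.6650}) = 0.0651
P_2 = 1/(1+e^{1.4787}) = 0.1856
E[score] = 0.0651 + 0.1856 = 0.2507

0.251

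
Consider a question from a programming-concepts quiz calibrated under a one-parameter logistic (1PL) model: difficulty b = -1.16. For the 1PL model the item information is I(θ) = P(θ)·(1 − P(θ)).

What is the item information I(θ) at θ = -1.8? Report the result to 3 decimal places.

0.226

P = 1/(1+e^{0.6400}) = 0.3452
P(1−P) = 0.3452 × 0.6548 = 0.2261
I = P(1−P) = 0.22605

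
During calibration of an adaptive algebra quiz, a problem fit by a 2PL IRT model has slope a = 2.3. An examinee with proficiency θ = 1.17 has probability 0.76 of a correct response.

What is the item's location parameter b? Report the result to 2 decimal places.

0.67

P(θ) = 1 / (1 + exp(−a(θ − b)))
logit(0.76) = ln(0.76/0.24) = 1.1527
b = θ − logit/(a) = 1.17 − 1.1527/2.3000 = 0.6688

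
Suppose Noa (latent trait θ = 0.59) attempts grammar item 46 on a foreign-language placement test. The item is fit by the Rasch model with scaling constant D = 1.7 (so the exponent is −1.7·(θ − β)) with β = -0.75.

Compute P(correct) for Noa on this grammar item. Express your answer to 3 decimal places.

P(θ) = 1 / (1 + exp(−D·(θ − β)))
Exponent: 1.7 × (0.59 − (-0.75)) = 2.2780
1/(1 + e^{-2.2780}) = 0.9070
P = 0.9070

0.907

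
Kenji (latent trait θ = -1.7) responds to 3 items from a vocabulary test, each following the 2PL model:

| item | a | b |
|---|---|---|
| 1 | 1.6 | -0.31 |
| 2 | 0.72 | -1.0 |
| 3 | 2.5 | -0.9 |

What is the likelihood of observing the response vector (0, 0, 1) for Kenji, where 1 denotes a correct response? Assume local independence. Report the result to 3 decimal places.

0.067

P(θ) = 1 / (1 + exp(−a(θ − b)))
P_1 = 1/(1+e^{2.2240}) = 0.0976
P_2 = 1/(1+e^{0.5040}) = 0.3766
P_3 = 1/(1+e^{2.0000}) = 0.1192
L = (1−P_1) × (1−P_2) × P_3 = 0.9024 × 0.6234 × 0.1192 = 0.06706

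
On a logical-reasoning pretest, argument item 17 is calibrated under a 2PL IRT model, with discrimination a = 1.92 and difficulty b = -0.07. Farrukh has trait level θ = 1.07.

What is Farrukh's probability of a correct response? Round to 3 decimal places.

P(θ) = 1 / (1 + exp(−a(θ − b)))
Exponent: 1.92 × (1.07 − (-0.07)) = 2.1888
1/(1 + e^{-2.1888}) = 0.8992

0.899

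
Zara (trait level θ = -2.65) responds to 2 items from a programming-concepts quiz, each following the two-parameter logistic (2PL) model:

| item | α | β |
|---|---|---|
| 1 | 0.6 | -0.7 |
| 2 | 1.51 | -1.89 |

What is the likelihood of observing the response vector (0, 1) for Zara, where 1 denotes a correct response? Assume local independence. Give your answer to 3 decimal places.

P(θ) = 1 / (1 + exp(−α(θ − β)))
P_1 = 1/(1+e^{1.1700}) = 0.2369
P_2 = 1/(1+e^{1.1476}) = 0.2409
L = (1−P_1) × P_2 = 0.7631 × 0.2409 = 0.18386

0.184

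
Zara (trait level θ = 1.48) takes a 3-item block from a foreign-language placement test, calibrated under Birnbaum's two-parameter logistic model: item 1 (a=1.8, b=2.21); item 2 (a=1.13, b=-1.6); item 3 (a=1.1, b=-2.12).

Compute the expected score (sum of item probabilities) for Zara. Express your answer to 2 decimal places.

2.16

P(θ) = 1 / (1 + exp(−a(θ − b)))
P_1 = 1/(1+e^{1.3140}) = 0.2118
P_2 = 1/(1+e^{-3.4804}) = 0.9701
P_3 = 1/(1+e^{-3.9600}) = 0.9813
E[score] = 0.2118 + 0.9701 + 0.9813 = 2.1632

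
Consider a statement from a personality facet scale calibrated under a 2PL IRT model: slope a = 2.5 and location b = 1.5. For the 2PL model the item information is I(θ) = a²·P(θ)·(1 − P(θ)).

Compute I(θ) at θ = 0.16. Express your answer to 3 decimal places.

P = 1/(1+e^{3.3500}) = 0.0339
P(1−P) = 0.0339 × 0.9661 = 0.0327
I = a² × P(1−P) = 2.5² × 0.0327 = 0.20466

0.205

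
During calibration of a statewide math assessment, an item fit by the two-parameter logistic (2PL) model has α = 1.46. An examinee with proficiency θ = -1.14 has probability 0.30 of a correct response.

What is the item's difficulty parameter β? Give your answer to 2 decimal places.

-0.56

P(θ) = 1 / (1 + exp(−α(θ − β)))
logit(0.30) = ln(0.30/0.70) = -0.8473
β = θ − logit/(α) = -1.14 − (-0.8473)/1.4600 = -0.5597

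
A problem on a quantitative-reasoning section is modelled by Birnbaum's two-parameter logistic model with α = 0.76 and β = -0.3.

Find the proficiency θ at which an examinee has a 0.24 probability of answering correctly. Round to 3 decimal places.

P(θ) = 1 / (1 + exp(−α(θ − β)))
logit = ln(0.2400/0.7600) = -1.1527
θ = β + logit/(α) = -0.3 + (-1.1527)/0.7600 = -1.8167

-1.817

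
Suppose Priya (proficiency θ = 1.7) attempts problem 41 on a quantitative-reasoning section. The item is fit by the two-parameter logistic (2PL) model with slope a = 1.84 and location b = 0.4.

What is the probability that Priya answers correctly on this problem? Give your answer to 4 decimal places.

0.9162

P(θ) = 1 / (1 + exp(−a(θ − b)))
Exponent: 1.84 × (1.7 − 0.4) = 2.3920
1/(1 + e^{-2.3920}) = 0.9162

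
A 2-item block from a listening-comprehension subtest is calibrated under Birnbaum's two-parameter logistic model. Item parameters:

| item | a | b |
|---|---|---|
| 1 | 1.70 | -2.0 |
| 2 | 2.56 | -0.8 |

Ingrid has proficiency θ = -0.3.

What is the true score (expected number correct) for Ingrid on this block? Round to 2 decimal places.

P(θ) = 1 / (1 + exp(−a(θ − b)))
P_1 = 1/(1+e^{-2.8900}) = 0.9473
P_2 = 1/(1+e^{-1.2800}) = 0.7824
E[score] = 0.9473 + 0.7824 = 1.7298

1.73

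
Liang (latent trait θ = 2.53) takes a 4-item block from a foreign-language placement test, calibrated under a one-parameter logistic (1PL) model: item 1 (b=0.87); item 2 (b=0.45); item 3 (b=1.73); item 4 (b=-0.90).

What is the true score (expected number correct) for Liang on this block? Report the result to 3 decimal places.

P(θ) = 1 / (1 + exp(−(θ − b)))
P_1 = 1/(1+e^{-1.6600}) = 0.8402
P_2 = 1/(1+e^{-2.0800}) = 0.8889
P_3 = 1/(1+e^{-0.8000}) = 0.6900
P_4 = 1/(1+e^{-3.4300}) = 0.9686
E[score] = 0.8402 + 0.8889 + 0.6900 + 0.9686 = 3.3878

3.388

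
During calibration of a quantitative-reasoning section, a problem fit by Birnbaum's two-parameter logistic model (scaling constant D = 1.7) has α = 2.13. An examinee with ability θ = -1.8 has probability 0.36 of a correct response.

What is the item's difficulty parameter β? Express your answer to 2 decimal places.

-1.64

P(θ) = 1 / (1 + exp(−D·α(θ − β)))
logit(0.36) = ln(0.36/0.64) = -0.5754
β = θ − logit/(1.7·α) = -1.8 − (-0.5754)/3.6210 = -1.6411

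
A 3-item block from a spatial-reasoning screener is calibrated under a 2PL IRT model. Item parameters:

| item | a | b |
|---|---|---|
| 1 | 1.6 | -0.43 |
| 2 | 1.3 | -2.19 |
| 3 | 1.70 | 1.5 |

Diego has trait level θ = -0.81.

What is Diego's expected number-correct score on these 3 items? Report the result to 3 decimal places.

1.229

P(θ) = 1 / (1 + exp(−a(θ − b)))
P_1 = 1/(1+e^{0.6080}) = 0.3525
P_2 = 1/(1+e^{-1.7940}) = 0.8574
P_3 = 1/(1+e^{3.9270}) = 0.0193
E[score] = 0.3525 + 0.8574 + 0.0193 = 1.2293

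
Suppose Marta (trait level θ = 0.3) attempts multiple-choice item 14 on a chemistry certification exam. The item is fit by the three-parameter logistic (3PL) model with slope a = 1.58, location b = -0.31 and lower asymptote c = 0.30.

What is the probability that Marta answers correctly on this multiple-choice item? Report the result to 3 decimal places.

P(θ) = c + (1 − c) · 1 / (1 + exp(−a(θ − b)))
Exponent: 1.58 × (0.3 − (-0.31)) = 0.9638
1/(1 + e^{-0.9638}) = 0.7239
P = 0.30 + 0.70 × 0.7239 = 0.8067

0.807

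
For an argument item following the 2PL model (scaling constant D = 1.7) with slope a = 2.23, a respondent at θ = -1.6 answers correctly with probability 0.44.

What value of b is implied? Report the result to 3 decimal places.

P(θ) = 1 / (1 + exp(−D·a(θ − b)))
logit(0.44) = ln(0.44/0.56) = -0.2412
b = θ − logit/(1.7·a) = -1.6 − (-0.2412)/3.7910 = -1.5364

-1.536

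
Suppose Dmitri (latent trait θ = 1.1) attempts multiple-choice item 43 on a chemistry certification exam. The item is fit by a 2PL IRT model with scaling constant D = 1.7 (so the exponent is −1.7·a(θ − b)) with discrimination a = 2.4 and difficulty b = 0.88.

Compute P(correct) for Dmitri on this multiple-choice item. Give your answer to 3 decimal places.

0.710

P(θ) = 1 / (1 + exp(−D·a(θ − b)))
Exponent: 1.7 × 2.4 × (1.1 − 0.88) = 0.8976
1/(1 + e^{-0.8976}) = 0.7105
P = 0.7105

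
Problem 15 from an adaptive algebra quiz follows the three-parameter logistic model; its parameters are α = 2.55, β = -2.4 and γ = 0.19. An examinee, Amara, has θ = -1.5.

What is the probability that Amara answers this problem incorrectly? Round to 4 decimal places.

0.0741

P(θ) = γ + (1 − γ) · 1 / (1 + exp(−α(θ − β)))
Exponent: 2.55 × (-1.5 − (-2.4)) = 2.2950
1/(1 + e^{-2.2950}) = 0.9085
P = 0.19 + 0.81 × 0.9085 = 0.9259
P(incorrect) = 1 − 0.9259 = 0.0741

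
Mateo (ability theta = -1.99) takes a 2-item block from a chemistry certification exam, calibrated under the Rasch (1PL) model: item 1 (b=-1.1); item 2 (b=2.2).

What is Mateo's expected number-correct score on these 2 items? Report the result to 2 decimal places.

0.31

P(theta) = 1 / (1 + exp(−(theta − b)))
P_1 = 1/(1+e^{0.8900}) = 0.2911
P_2 = 1/(1+e^{4.1900}) = 0.0149
E[score] = 0.2911 + 0.0149 = 0.3060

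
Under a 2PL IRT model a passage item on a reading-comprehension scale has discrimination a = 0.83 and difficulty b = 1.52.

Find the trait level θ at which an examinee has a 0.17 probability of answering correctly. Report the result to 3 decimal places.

P(θ) = 1 / (1 + exp(−a(θ − b)))
logit = ln(0.1700/0.8300) = -1.5856
θ = b + logit/(a) = 1.52 + (-1.5856)/0.8300 = -0.3904

-0.390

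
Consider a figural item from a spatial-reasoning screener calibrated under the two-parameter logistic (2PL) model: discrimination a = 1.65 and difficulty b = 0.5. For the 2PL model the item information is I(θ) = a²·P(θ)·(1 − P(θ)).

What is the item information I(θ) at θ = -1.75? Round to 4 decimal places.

0.0633

P = 1/(1+e^{3.7125}) = 0.0238
P(1−P) = 0.0238 × 0.9762 = 0.0233
I = a² × P(1−P) = 1.65² × 0.0233 = 0.06334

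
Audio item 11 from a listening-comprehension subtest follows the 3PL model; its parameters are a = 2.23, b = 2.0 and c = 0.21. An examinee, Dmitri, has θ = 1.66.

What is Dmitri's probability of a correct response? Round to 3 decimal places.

0.462

P(θ) = c + (1 − c) · 1 / (1 + exp(−a(θ − b)))
Exponent: 2.23 × (1.66 − 2.0) = -0.7582
1/(1 + e^{0.7582}) = 0.3190
P = 0.21 + 0.79 × 0.3190 = 0.4620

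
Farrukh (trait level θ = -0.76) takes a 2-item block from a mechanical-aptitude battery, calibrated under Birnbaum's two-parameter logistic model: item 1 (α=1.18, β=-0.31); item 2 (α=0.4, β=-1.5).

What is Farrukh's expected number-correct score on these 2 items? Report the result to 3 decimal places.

0.944

P(θ) = 1 / (1 + exp(−α(θ − β)))
P_1 = 1/(1+e^{0.5310}) = 0.3703
P_2 = 1/(1+e^{-0.2960}) = 0.5735
E[score] = 0.3703 + 0.5735 = 0.9437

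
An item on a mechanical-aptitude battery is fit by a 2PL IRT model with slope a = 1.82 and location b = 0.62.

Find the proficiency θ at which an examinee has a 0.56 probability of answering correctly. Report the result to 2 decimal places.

P(θ) = 1 / (1 + exp(−a(θ − b)))
logit = ln(0.5600/0.4400) = 0.2412
θ = b + logit/(a) = 0.62 + 0.2412/1.8200 = 0.7525

0.75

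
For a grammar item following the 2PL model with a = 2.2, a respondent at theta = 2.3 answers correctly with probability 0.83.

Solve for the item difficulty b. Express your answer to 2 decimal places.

P(theta) = 1 / (1 + exp(−a(theta − b)))
logit(0.83) = ln(0.83/0.17) = 1.5856
b = theta − logit/(a) = 2.3 − 1.5856/2.2000 = 1.5793

1.58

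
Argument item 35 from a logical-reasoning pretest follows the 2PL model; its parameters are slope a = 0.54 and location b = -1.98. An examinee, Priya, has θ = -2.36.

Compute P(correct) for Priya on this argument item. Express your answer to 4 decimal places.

P(θ) = 1 / (1 + exp(−a(θ − b)))
Exponent: 0.54 × (-2.36 − (-1.98)) = -0.2052
1/(1 + e^{0.2052}) = 0.4489

0.4489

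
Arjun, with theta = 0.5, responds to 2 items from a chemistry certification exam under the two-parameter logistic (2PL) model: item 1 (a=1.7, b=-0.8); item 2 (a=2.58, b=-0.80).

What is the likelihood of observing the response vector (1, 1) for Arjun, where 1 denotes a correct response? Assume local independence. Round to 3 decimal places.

P(theta) = 1 / (1 + exp(−a(theta − b)))
P_1 = 1/(1+e^{-2.2100}) = 0.9011
P_2 = 1/(1+e^{-3.3540}) = 0.9662
L = P_1 × P_2 = 0.9011 × 0.9662 = 0.87072

0.871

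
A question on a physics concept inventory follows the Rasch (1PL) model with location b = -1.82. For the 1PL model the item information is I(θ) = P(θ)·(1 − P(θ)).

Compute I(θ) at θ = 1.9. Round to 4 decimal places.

P = 1/(1+e^{-3.7200}) = 0.9763
P(1−P) = 0.9763 × 0.0237 = 0.0231
I = P(1−P) = 0.02310

0.0231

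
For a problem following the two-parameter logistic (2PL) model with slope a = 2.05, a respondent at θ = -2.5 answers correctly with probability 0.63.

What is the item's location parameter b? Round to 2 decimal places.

P(θ) = 1 / (1 + exp(−a(θ − b)))
logit(0.63) = ln(0.63/0.37) = 0.5322
b = θ − logit/(a) = -2.5 − 0.5322/2.0500 = -2.7596

-2.76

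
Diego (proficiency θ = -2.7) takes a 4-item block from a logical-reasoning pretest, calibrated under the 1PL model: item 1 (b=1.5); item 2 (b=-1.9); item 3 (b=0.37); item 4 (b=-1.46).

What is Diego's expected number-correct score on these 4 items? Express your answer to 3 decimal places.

P(θ) = 1 / (1 + exp(−(θ − b)))
P_1 = 1/(1+e^{4.2000}) = 0.0148
P_2 = 1/(1+e^{0.8000}) = 0.3100
P_3 = 1/(1+e^{3.0700}) = 0.0444
P_4 = 1/(1+e^{1.2400}) = 0.2244
E[score] = 0.0148 + 0.3100 + 0.0444 + 0.2244 = 0.5936

0.594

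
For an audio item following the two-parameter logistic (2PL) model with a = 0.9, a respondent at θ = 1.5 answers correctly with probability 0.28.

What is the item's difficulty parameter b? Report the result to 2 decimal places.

P(θ) = 1 / (1 + exp(−a(θ − b)))
logit(0.28) = ln(0.28/0.72) = -0.9445
b = θ − logit/(a) = 1.5 − (-0.9445)/0.9000 = 2.5494

2.55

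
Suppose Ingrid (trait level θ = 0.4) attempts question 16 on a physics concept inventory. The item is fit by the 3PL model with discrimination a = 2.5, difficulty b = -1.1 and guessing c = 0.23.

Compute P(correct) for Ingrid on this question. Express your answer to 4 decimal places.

P(θ) = c + (1 − c) · 1 / (1 + exp(−a(θ − b)))
Exponent: 2.5 × (0.4 − (-1.1)) = 3.7500
1/(1 + e^{-3.7500}) = 0.9770
P = 0.23 + 0.77 × 0.9770 = 0.9823

0.9823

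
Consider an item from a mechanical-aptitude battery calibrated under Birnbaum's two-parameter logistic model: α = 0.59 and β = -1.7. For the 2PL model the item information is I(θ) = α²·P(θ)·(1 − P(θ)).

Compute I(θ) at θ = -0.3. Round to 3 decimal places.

0.074

P = 1/(1+e^{-0.8260}) = 0.6955
P(1−P) = 0.6955 × 0.3045 = 0.2118
I = α² × P(1−P) = 0.59² × 0.2118 = 0.07372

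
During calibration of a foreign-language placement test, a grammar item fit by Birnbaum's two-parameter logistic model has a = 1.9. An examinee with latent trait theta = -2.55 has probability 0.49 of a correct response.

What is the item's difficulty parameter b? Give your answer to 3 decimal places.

P(theta) = 1 / (1 + exp(−a(theta − b)))
logit(0.49) = ln(0.49/0.51) = -0.0400
b = theta − logit/(a) = -2.55 − (-0.0400)/1.9000 = -2.5289

-2.529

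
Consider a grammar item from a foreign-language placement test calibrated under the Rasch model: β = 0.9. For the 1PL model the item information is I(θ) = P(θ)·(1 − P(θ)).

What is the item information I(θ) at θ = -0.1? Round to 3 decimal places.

P = 1/(1+e^{1.0000}) = 0.2689
P(1−P) = 0.2689 × 0.7311 = 0.1966
I = P(1−P) = 0.19661

0.197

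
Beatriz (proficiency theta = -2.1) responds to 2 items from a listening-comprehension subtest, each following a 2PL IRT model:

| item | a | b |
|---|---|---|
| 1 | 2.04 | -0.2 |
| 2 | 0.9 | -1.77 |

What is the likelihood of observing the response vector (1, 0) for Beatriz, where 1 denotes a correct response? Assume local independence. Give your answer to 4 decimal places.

0.0117

P(theta) = 1 / (1 + exp(−a(theta − b)))
P_1 = 1/(1+e^{3.8760}) = 0.0203
P_2 = 1/(1+e^{0.2970}) = 0.4263
L = P_1 × (1−P_2) = 0.0203 × 0.5737 = 0.01165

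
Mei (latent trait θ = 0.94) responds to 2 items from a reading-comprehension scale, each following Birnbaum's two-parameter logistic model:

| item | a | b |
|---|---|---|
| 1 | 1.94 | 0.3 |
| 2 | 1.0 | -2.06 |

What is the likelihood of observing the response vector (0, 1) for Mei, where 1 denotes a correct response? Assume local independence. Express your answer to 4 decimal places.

0.2135

P(θ) = 1 / (1 + exp(−a(θ − b)))
P_1 = 1/(1+e^{-1.2416}) = 0.7758
P_2 = 1/(1+e^{-3.0000}) = 0.9526
L = (1−P_1) × P_2 = 0.2242 × 0.9526 = 0.21353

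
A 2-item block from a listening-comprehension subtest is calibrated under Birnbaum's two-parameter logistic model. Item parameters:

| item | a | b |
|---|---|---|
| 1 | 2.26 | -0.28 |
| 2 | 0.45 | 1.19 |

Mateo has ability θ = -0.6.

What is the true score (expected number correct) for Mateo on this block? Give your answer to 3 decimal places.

0.636

P(θ) = 1 / (1 + exp(−a(θ − b)))
P_1 = 1/(1+e^{0.7232}) = 0.3267
P_2 = 1/(1+e^{0.8055}) = 0.3089
E[score] = 0.3267 + 0.3089 = 0.6355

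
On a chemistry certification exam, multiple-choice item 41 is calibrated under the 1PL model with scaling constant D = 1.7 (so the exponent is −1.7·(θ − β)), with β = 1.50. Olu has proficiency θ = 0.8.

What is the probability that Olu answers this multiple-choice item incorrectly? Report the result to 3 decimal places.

0.767

P(θ) = 1 / (1 + exp(−D·(θ − β)))
Exponent: 1.7 × (0.8 − 1.50) = -1.1900
1/(1 + e^{1.1900}) = 0.2333
P = 0.2333
P(incorrect) = 1 − 0.2333 = 0.7667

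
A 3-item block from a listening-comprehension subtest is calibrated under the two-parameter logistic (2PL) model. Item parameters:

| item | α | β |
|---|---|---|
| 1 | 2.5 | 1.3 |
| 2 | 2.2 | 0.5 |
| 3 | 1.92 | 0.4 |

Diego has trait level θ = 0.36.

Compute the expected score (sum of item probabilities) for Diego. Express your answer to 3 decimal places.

0.991

P(θ) = 1 / (1 + exp(−α(θ − β)))
P_1 = 1/(1+e^{2.3500}) = 0.0871
P_2 = 1/(1+e^{0.3080}) = 0.4236
P_3 = 1/(1+e^{0.0768}) = 0.4808
E[score] = 0.0871 + 0.4236 + 0.4808 = 0.9915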